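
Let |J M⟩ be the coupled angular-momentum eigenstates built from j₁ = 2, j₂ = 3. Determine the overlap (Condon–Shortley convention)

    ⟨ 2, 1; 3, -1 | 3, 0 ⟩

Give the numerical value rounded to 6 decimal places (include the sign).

+√(1/30) = +0.182574

triangle: 2!*2!*4!/9! = 96/362880
(j±m)!: 3!*1!*2!*4!*3!*3! = 10368
prefactor² = (2J+1)*Δ*N² = 96/5
  k=0: +1/(0!*2!*1!*2!*1!*2!) = 1/8
  k=1: −1/(1!*1!*0!*1!*2!*3!) = -1/12
Σ = 1/24  ⇒  CG² = 96/5*1/24² = 1/30
CG = +√(1/30) = +0.182574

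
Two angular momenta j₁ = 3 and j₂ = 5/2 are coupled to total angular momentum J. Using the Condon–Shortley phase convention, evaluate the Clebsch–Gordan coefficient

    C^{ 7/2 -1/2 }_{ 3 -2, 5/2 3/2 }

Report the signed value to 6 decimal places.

+√(20/63) ≈ +0.563436

j₁+j₂−J=2  J+j₁−j₂=4  J−j₁+j₂=3  j₁+j₂+J+1=10
(j₁±m₁, j₂±m₂, J±M) = (1,5,4,1,3,4)
P² = 9216/35
sum k=1..2:
  [1] −1/144 = -1/144
  [2] +1/24 = 1/24
S = 5/144
C² = P²·S² = 20/63 ; C = +0.563436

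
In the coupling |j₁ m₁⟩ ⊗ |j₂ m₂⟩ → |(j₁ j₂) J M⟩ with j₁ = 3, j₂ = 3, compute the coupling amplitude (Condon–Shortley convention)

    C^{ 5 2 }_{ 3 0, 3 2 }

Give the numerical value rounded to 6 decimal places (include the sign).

j₁+j₂−J=1  J+j₁−j₂=5  J−j₁+j₂=5  j₁+j₂+J+1=12
(j₁±m₁, j₂±m₂, J±M) = (3,3,5,1,7,3)
P² = 43200
sum k=0..1:
  [0] +1/1440 = 1/1440
  [1] −1/288 = -1/288
S = -1/360
C² = P²·S² = 1/3 ; C = -0.577350

-0.577350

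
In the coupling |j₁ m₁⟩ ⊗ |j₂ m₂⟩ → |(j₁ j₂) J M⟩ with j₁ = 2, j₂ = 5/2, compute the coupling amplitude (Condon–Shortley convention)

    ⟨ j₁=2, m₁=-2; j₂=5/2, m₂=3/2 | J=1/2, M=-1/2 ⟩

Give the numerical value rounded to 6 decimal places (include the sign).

√[2·4!0!1!/6! · 0!4!4!1!0!1!] = √(192/5)
  +(−1)^4/∏(4,0,0,0,0,1)! = 1/24  (running 1/24)
⟨..|..⟩ = √(192/5)·(1/24) = +0.258199

+√(1/15) ≈ +0.258199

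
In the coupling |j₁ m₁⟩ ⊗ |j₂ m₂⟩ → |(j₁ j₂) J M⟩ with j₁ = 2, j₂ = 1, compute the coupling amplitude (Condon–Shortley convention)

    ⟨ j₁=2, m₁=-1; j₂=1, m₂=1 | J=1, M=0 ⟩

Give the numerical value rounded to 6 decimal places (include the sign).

+√(3/10) ≈ +0.547723

j₁+j₂−J=2  J+j₁−j₂=2  J−j₁+j₂=0  j₁+j₂+J+1=5
(j₁±m₁, j₂±m₂, J±M) = (1,3,2,0,1,1)
P² = 6/5
sum k=2..2:
  [2] +1/2 = 1/2
S = 1/2
C² = P²·S² = 3/10 ; C = +0.547723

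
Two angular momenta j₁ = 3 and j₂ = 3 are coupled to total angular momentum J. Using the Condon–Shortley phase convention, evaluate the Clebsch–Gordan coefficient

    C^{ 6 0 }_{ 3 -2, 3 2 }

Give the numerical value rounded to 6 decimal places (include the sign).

j₁+j₂−J=0  J+j₁−j₂=6  J−j₁+j₂=6  j₁+j₂+J+1=13
(j₁±m₁, j₂±m₂, J±M) = (1,5,5,1,6,6)
P² = 622080000/77
sum k=0..0:
  [0] +1/14400 = 1/14400
S = 1/14400
C² = P²·S² = 3/77 ; C = +0.197386

+0.197386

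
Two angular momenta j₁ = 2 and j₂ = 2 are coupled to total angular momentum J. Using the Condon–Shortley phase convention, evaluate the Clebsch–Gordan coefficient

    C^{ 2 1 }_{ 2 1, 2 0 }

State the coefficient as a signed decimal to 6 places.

triangle: 2!·2!·2!/7! = 8/5040
(j±m)!: 3!·1!·2!·2!·3!·1! = 144
prefactor² = (2J+1)·Δ·N² = 8/7
  k=0: +1/(0!·2!·1!·2!·1!·0!) = 1/4
  k=1: −1/(1!·1!·0!·1!·2!·1!) = -1/2
Σ = -1/4  ⇒  CG² = 8/7·(-1/4)² = 1/14
CG = −√(1/14) = -0.267261

−√(1/14) ≈ -0.267261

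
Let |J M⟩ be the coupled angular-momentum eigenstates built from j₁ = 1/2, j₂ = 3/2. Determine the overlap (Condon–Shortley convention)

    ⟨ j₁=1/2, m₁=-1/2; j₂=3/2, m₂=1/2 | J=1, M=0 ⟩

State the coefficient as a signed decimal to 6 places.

√[3·1!0!2!/4! · 0!1!2!1!1!1!] = √(1/2)
  +(−1)^1/∏(1,0,0,1,0,1)! = -1  (running -1)
⟨..|..⟩ = √(1/2)·(-1) = -0.707107

-0.707107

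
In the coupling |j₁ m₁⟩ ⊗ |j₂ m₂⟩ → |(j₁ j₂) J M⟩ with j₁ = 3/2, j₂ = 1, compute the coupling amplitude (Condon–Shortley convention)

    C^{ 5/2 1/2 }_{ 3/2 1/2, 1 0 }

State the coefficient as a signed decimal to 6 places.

√[6·0!3!2!/6! · 2!1!1!1!3!2!] = √(12/5)
  +(−1)^0/∏(0,0,1,1,2,1)! = 1/2  (running 1/2)
⟨..|..⟩ = √(12/5)·(1/2) = +0.774597

+0.774597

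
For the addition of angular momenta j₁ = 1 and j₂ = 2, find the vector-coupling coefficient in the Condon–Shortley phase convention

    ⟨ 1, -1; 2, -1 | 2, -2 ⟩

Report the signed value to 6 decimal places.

-0.577350  (= −√(1/3))

j₁+j₂−J=1  J+j₁−j₂=1  J−j₁+j₂=3  j₁+j₂+J+1=6
(j₁±m₁, j₂±m₂, J±M) = (0,2,1,3,0,4)
P² = 12
sum k=1..1:
  [1] −1/6 = -1/6
S = -1/6
C² = P²·S² = 1/3 ; C = -0.577350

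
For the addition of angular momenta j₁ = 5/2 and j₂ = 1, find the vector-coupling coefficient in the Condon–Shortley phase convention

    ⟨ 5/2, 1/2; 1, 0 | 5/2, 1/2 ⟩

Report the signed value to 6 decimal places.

+√(1/35) = +0.169031

triangle: 1!·4!·1!/7! = 24/5040
(j±m)!: 3!·2!·1!·1!·3!·2! = 144
prefactor² = (2J+1)·Δ·N² = 144/35
  k=0: +1/(0!·1!·2!·1!·2!·0!) = 1/4
  k=1: −1/(1!·0!·1!·0!·3!·1!) = -1/6
Σ = 1/12  ⇒  CG² = 144/35·1/12² = 1/35
CG = +√(1/35) = +0.169031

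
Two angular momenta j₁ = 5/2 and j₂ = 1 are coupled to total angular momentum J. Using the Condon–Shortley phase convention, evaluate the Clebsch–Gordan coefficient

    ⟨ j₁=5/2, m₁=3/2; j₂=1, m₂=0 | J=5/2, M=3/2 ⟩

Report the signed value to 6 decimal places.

+√(9/35) = +0.507093

√[6·1!4!1!/7! · 4!1!1!1!4!1!] = √(576/35)
  +(−1)^0/∏(0,1,1,1,3,0)! = 1/6  (running 1/6)
  +(−1)^1/∏(1,0,0,0,4,1)! = -1/24  (running 1/8)
⟨..|..⟩ = √(576/35)·(1/8) = +0.507093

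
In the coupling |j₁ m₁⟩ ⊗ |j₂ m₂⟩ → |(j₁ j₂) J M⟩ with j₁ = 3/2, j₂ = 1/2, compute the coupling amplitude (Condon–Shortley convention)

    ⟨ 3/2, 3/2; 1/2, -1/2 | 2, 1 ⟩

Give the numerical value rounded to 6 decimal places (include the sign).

j₁+j₂−J=0  J+j₁−j₂=3  J−j₁+j₂=1  j₁+j₂+J+1=5
(j₁±m₁, j₂±m₂, J±M) = (3,0,0,1,3,1)
P² = 9
sum k=0..0:
  [0] +1/6 = 1/6
S = 1/6
C² = P²·S² = 1/4 ; C = +0.500000

+0.500000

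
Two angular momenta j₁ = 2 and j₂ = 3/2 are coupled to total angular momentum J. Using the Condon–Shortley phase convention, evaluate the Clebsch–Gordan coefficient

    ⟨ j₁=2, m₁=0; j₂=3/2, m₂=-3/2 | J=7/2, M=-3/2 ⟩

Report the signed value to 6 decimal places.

+0.534522

√[8·0!4!3!/8! · 2!2!0!3!2!5!] = √(1152/7)
  +(−1)^0/∏(0,0,2,0,2,3)! = 1/24  (running 1/24)
⟨..|..⟩ = √(1152/7)·(1/24) = +0.534522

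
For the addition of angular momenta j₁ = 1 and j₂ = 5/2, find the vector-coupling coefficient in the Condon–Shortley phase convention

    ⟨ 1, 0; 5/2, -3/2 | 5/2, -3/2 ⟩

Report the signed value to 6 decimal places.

+0.507093

j₁+j₂−J=1  J+j₁−j₂=1  J−j₁+j₂=4  j₁+j₂+J+1=7
(j₁±m₁, j₂±m₂, J±M) = (1,1,1,4,1,4)
P² = 576/35
sum k=0..1:
  [0] +1/6 = 1/6
  [1] −1/24 = -1/24
S = 1/8
C² = P²·S² = 9/35 ; C = +0.507093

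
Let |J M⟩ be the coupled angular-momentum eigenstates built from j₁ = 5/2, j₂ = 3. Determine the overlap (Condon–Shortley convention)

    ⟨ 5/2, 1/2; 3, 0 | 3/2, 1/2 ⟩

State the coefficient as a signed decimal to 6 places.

+√(4/35) = +0.338062

j₁+j₂−J=4  J+j₁−j₂=1  J−j₁+j₂=2  j₁+j₂+J+1=8
(j₁±m₁, j₂±m₂, J±M) = (3,2,3,3,2,1)
P² = 144/35
sum k=1..2:
  [1] −1/12 = -1/12
  [2] +1/4 = 1/4
S = 1/6
C² = P²·S² = 4/35 ; C = +0.338062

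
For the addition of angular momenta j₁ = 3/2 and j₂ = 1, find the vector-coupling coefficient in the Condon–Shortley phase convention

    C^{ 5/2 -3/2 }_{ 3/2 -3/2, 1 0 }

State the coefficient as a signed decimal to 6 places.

triangle: 0!·3!·2!/6! = 12/720
(j±m)!: 0!·3!·1!·1!·1!·4! = 144
prefactor² = (2J+1)·Δ·N² = 72/5
  k=0: +1/(0!·0!·3!·1!·0!·1!) = 1/6
Σ = 1/6  ⇒  CG² = 72/5·1/6² = 2/5
CG = +√(2/5) = +0.632456

+0.632456  (= +√(2/5))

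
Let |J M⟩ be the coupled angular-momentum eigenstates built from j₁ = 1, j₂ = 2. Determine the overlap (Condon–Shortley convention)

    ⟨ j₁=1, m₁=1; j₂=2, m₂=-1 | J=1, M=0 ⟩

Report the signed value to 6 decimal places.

j₁+j₂−J=2  J+j₁−j₂=0  J−j₁+j₂=2  j₁+j₂+J+1=5
(j₁±m₁, j₂±m₂, J±M) = (2,0,1,3,1,1)
P² = 6/5
sum k=0..0:
  [0] +1/2 = 1/2
S = 1/2
C² = P²·S² = 3/10 ; C = +0.547723

+√(3/10) ≈ +0.547723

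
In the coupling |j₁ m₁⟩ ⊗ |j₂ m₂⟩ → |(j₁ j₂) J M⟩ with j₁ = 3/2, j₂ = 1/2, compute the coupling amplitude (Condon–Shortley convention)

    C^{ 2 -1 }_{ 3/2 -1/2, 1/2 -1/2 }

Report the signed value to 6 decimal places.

+√(3/4) ≈ +0.866025

j₁+j₂−J=0  J+j₁−j₂=3  J−j₁+j₂=1  j₁+j₂+J+1=5
(j₁±m₁, j₂±m₂, J±M) = (1,2,0,1,1,3)
P² = 3
sum k=0..0:
  [0] +1/2 = 1/2
S = 1/2
C² = P²·S² = 3/4 ; C = +0.866025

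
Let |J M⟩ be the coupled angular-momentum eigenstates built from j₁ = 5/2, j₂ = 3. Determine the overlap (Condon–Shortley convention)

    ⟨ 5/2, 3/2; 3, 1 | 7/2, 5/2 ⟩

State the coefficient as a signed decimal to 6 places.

-0.398410  (= −√(10/63))

√[8·2!3!4!/10! · 4!1!4!2!6!1!] = √(18432/35)
  +(−1)^0/∏(0,2,1,4,2,0)! = 1/96  (running 1/96)
  +(−1)^1/∏(1,1,0,3,3,1)! = -1/36  (running -5/288)
⟨..|..⟩ = √(18432/35)·(-5/288) = -0.398410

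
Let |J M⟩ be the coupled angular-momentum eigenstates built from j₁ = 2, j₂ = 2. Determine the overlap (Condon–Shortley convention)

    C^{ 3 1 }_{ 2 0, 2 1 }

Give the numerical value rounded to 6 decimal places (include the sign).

triangle: 1!·3!·3!/8! = 36/40320
(j±m)!: 2!·2!·3!·1!·4!·2! = 1152
prefactor² = (2J+1)·Δ·N² = 36/5
  k=0: +1/(0!·1!·2!·3!·1!·0!) = 1/12
  k=1: −1/(1!·0!·1!·2!·2!·1!) = -1/4
Σ = -1/6  ⇒  CG² = 36/5·(-1/6)² = 1/5
CG = −√(1/5) = -0.447214

-0.447214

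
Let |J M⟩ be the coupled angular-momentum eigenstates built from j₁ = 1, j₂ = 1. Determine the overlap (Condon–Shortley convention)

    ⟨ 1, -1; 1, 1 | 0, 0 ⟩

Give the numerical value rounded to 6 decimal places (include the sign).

triangle: 2!·0!·0!/3! = 2/6
(j±m)!: 0!·2!·2!·0!·0!·0! = 4
prefactor² = (2J+1)·Δ·N² = 4/3
  k=2: +1/(2!·0!·0!·0!·0!·0!) = 1/2
Σ = 1/2  ⇒  CG² = 4/3·1/2² = 1/3
CG = +√(1/3) = +0.577350

+0.577350  (= +√(1/3))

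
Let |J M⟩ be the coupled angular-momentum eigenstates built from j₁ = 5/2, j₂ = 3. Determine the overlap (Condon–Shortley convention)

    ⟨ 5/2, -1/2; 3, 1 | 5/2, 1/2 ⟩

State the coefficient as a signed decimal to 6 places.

+√(8/35) = +0.478091

j₁+j₂−J=3  J+j₁−j₂=2  J−j₁+j₂=3  j₁+j₂+J+1=9
(j₁±m₁, j₂±m₂, J±M) = (2,3,4,2,3,2)
P² = 288/35
sum k=1..3:
  [1] −1/24 = -1/24
  [2] +1/4 = 1/4
  [3] −1/24 = -1/24
S = 1/6
C² = P²·S² = 8/35 ; C = +0.478091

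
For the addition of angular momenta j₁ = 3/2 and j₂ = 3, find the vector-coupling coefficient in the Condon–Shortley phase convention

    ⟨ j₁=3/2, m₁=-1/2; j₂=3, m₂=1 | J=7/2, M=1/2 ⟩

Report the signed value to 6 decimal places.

-0.534522  (= −√(2/7))

triangle: 1!×2!×5!/9! = 240/362880
(j±m)!: 1!×2!×4!×2!×4!×3! = 13824
prefactor² = (2J+1)×Δ×N² = 512/7
  k=0: +1/(0!×1!×2!×4!×0!×1!) = 1/48
  k=1: −1/(1!×0!×1!×3!×1!×2!) = -1/12
Σ = -1/16  ⇒  CG² = 512/7×(-1/16)² = 2/7
CG = −√(2/7) = -0.534522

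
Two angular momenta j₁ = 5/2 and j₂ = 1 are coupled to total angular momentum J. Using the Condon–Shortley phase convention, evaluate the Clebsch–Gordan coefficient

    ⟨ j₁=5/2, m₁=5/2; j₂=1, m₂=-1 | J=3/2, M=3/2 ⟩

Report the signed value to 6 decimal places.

triangle: 2!·3!·0!/6! = 12/720
(j±m)!: 5!·0!·0!·2!·3!·0! = 1440
prefactor² = (2J+1)·Δ·N² = 96
  k=0: +1/(0!·2!·0!·0!·3!·0!) = 1/12
Σ = 1/12  ⇒  CG² = 96·1/12² = 2/3
CG = +√(2/3) = +0.816497

+√(2/3) ≈ +0.816497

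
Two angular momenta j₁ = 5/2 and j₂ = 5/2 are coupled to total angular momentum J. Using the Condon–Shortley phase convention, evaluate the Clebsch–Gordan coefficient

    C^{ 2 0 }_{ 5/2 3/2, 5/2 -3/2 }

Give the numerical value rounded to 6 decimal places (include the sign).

+√(1/84) = +0.109109

j₁+j₂−J=3  J+j₁−j₂=2  J−j₁+j₂=2  j₁+j₂+J+1=8
(j₁±m₁, j₂±m₂, J±M) = (4,1,1,4,2,2)
P² = 48/7
sum k=0..1:
  [0] +1/6 = 1/6
  [1] −1/8 = -1/8
S = 1/24
C² = P²·S² = 1/84 ; C = +0.109109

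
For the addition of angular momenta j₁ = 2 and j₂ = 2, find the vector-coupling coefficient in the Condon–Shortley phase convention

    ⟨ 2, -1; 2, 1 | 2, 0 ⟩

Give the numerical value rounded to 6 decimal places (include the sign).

+√(1/14) ≈ +0.267261

triangle: 2!*2!*2!/7! = 8/5040
(j±m)!: 1!*3!*3!*1!*2!*2! = 144
prefactor² = (2J+1)*Δ*N² = 8/7
  k=1: −1/(1!*1!*2!*2!*0!*0!) = -1/4
  k=2: +1/(2!*0!*1!*1!*1!*1!) = 1/2
Σ = 1/4  ⇒  CG² = 8/7*1/4² = 1/14
CG = +√(1/14) = +0.267261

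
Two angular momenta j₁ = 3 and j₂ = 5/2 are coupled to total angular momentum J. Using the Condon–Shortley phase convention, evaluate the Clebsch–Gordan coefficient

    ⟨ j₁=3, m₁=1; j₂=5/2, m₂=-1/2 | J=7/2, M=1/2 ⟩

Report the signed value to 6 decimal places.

triangle: 2!*4!*3!/10! = 288/3628800
(j±m)!: 4!*2!*2!*3!*4!*3! = 82944
prefactor² = (2J+1)*Δ*N² = 9216/175
  k=0: +1/(0!*2!*2!*2!*2!*1!) = 1/16
  k=1: −1/(1!*1!*1!*1!*3!*2!) = -1/12
  k=2: +1/(2!*0!*0!*0!*4!*3!) = 1/288
Σ = -5/288  ⇒  CG² = 9216/175*(-5/288)² = 1/63
CG = −√(1/63) = -0.125988

-0.125988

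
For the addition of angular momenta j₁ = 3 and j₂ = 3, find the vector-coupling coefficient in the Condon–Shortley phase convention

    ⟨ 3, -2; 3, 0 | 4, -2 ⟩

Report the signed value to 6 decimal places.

+0.139573  (= +√(3/154))

triangle: 2!*4!*4!/11! = 1152/39916800
(j±m)!: 1!*5!*3!*3!*2!*6! = 6220800
prefactor² = (2J+1)*Δ*N² = 124416/77
  k=1: −1/(1!*1!*4!*2!*0!*2!) = -1/96
  k=2: +1/(2!*0!*3!*1!*1!*3!) = 1/72
Σ = 1/288  ⇒  CG² = 124416/77*1/288² = 3/154
CG = +√(3/154) = +0.139573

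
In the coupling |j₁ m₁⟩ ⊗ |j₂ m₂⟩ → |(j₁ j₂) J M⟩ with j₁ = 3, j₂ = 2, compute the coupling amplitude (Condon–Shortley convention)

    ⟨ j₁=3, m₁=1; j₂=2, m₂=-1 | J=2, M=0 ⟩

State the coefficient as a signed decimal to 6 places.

-0.377964  (= −√(1/7))

j₁+j₂−J=3  J+j₁−j₂=3  J−j₁+j₂=1  j₁+j₂+J+1=8
(j₁±m₁, j₂±m₂, J±M) = (4,2,1,3,2,2)
P² = 36/7
sum k=0..1:
  [0] +1/12 = 1/12
  [1] −1/4 = -1/4
S = -1/6
C² = P²·S² = 1/7 ; C = -0.377964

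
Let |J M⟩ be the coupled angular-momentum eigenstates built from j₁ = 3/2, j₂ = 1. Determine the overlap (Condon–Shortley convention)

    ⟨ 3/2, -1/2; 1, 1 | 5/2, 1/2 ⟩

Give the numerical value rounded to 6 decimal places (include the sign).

√[6·0!3!2!/6! · 1!2!2!0!3!2!] = √(24/5)
  +(−1)^0/∏(0,0,2,2,1,0)! = 1/4  (running 1/4)
⟨..|..⟩ = √(24/5)·(1/4) = +0.547723

+√(3/10) ≈ +0.547723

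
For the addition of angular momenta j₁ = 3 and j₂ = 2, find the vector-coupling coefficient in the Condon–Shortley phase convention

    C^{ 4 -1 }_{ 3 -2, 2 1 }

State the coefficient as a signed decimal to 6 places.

-0.591608  (= −√(7/20))

√[9·1!5!3!/10! · 1!5!3!1!3!5!] = √(6480/7)
  +(−1)^0/∏(0,1,5,3,0,0)! = 1/720  (running 1/720)
  +(−1)^1/∏(1,0,4,2,1,1)! = -1/48  (running -7/360)
⟨..|..⟩ = √(6480/7)·(-7/360) = -0.591608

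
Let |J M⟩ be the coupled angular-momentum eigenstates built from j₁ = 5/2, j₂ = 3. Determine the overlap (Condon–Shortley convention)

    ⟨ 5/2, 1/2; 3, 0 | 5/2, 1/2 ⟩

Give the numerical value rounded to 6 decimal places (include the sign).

-0.276026

j₁+j₂−J=3  J+j₁−j₂=2  J−j₁+j₂=3  j₁+j₂+J+1=9
(j₁±m₁, j₂±m₂, J±M) = (3,2,3,3,3,2)
P² = 216/35
sum k=0..2:
  [0] +1/72 = 1/72
  [1] −1/4 = -1/4
  [2] +1/8 = 1/8
S = -1/9
C² = P²·S² = 8/105 ; C = -0.276026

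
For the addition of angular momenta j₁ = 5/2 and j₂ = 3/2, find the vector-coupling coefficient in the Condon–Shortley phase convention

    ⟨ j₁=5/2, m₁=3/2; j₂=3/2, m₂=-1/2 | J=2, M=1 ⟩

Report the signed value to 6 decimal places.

triangle: 2!×3!×1!/7! = 12/5040
(j±m)!: 4!×1!×1!×2!×3!×1! = 288
prefactor² = (2J+1)×Δ×N² = 24/7
  k=0: +1/(0!×2!×1!×1!×2!×0!) = 1/4
  k=1: −1/(1!×1!×0!×0!×3!×1!) = -1/6
Σ = 1/12  ⇒  CG² = 24/7×1/12² = 1/42
CG = +√(1/42) = +0.154303

+√(1/42) ≈ +0.154303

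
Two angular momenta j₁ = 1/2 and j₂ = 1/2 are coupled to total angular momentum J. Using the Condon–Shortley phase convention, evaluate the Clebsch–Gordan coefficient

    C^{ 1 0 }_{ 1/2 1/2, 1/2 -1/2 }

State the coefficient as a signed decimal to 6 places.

+√(1/2) ≈ +0.707107

triangle: 0!·1!·1!/3! = 1/6
(j±m)!: 1!·0!·0!·1!·1!·1! = 1
prefactor² = (2J+1)·Δ·N² = 1/2
  k=0: +1/(0!·0!·0!·0!·1!·1!) = 1
Σ = 1  ⇒  CG² = 1/2·1² = 1/2
CG = +√(1/2) = +0.707107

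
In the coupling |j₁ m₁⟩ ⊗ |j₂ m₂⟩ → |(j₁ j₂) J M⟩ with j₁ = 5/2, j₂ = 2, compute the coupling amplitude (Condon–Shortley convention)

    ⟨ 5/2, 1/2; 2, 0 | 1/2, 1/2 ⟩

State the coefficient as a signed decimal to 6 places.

+0.447214  (= +√(1/5))

√[2·4!1!0!/6! · 3!2!2!2!1!0!] = √(16/5)
  +(−1)^2/∏(2,2,0,0,1,0)! = 1/4  (running 1/4)
⟨..|..⟩ = √(16/5)·(1/4) = +0.447214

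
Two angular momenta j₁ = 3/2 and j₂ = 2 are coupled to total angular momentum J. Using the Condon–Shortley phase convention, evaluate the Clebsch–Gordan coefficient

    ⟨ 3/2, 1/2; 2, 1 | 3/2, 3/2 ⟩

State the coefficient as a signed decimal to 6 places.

√[4·2!1!2!/6! · 2!1!3!1!3!0!] = √(8/5)
  +(−1)^1/∏(1,1,0,2,1,0)! = -1/2  (running -1/2)
⟨..|..⟩ = √(8/5)·(-1/2) = -0.632456

-0.632456  (= −√(2/5))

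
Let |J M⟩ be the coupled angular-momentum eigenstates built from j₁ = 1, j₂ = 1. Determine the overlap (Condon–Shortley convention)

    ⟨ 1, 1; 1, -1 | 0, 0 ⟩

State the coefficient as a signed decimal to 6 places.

triangle: 2!*0!*0!/3! = 2/6
(j±m)!: 2!*0!*0!*2!*0!*0! = 4
prefactor² = (2J+1)*Δ*N² = 4/3
  k=0: +1/(0!*2!*0!*0!*0!*0!) = 1/2
Σ = 1/2  ⇒  CG² = 4/3*1/2² = 1/3
CG = +√(1/3) = +0.577350

+√(1/3) = +0.577350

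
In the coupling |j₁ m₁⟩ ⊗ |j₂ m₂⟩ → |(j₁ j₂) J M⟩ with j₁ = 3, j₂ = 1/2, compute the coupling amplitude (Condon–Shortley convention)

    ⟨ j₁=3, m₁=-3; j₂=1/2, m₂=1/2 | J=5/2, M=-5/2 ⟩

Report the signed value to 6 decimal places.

triangle: 1!·5!·0!/7! = 120/5040
(j±m)!: 0!·6!·1!·0!·0!·5! = 86400
prefactor² = (2J+1)·Δ·N² = 86400/7
  k=1: −1/(1!·0!·5!·0!·0!·0!) = -1/120
Σ = -1/120  ⇒  CG² = 86400/7·(-1/120)² = 6/7
CG = −√(6/7) = -0.925820

-0.925820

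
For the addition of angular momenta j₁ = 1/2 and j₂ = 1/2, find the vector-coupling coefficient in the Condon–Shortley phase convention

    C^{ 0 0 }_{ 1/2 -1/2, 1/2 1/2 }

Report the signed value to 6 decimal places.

triangle: 1!*0!*0!/2! = 1/2
(j±m)!: 0!*1!*1!*0!*0!*0! = 1
prefactor² = (2J+1)*Δ*N² = 1/2
  k=1: −1/(1!*0!*0!*0!*0!*0!) = -1
Σ = -1  ⇒  CG² = 1/2*(-1)² = 1/2
CG = −√(1/2) = -0.707107

−√(1/2) ≈ -0.707107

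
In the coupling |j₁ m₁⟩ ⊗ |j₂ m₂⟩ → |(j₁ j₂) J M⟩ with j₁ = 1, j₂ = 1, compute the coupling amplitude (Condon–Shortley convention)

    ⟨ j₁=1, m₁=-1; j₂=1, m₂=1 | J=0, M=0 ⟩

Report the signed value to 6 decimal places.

+0.577350

j₁+j₂−J=2  J+j₁−j₂=0  J−j₁+j₂=0  j₁+j₂+J+1=3
(j₁±m₁, j₂±m₂, J±M) = (0,2,2,0,0,0)
P² = 4/3
sum k=2..2:
  [2] +1/2 = 1/2
S = 1/2
C² = P²·S² = 1/3 ; C = +0.577350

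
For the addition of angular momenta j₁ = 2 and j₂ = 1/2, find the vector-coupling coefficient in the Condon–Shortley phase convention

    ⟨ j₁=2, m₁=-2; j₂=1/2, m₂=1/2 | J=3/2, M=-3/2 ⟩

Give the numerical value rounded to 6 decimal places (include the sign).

√[4·1!3!0!/5! · 0!4!1!0!0!3!] = √(144/5)
  +(−1)^1/∏(1,0,3,0,0,0)! = -1/6  (running -1/6)
⟨..|..⟩ = √(144/5)·(-1/6) = -0.894427

-0.894427  (= −√(4/5))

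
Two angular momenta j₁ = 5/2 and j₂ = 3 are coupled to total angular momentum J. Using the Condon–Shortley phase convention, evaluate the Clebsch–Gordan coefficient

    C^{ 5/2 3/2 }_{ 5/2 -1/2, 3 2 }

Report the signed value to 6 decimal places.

triangle: 3!·2!·3!/9! = 72/362880
(j±m)!: 2!·3!·5!·1!·4!·1! = 34560
prefactor² = (2J+1)·Δ·N² = 288/7
  k=2: +1/(2!·1!·1!·3!·1!·0!) = 1/12
  k=3: −1/(3!·0!·0!·2!·2!·1!) = -1/24
Σ = 1/24  ⇒  CG² = 288/7·1/24² = 1/14
CG = +√(1/14) = +0.267261

+0.267261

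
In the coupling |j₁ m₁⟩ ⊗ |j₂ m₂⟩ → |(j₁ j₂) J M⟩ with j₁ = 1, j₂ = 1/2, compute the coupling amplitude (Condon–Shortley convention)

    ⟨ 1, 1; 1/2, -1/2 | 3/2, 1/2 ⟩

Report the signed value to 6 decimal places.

+0.577350

√[4·0!2!1!/4! · 2!0!0!1!2!1!] = √(4/3)
  +(−1)^0/∏(0,0,0,0,2,1)! = 1/2  (running 1/2)
⟨..|..⟩ = √(4/3)·(1/2) = +0.577350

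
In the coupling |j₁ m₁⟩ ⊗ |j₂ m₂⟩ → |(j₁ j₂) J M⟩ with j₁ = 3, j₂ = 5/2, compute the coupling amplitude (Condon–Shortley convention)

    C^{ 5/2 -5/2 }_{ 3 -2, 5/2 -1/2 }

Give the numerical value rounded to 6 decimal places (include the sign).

√[6·3!3!2!/9! · 1!5!2!3!0!5!] = √(1440/7)
  +(−1)^2/∏(2,1,3,0,0,2)! = 1/24  (running 1/24)
⟨..|..⟩ = √(1440/7)·(1/24) = +0.597614

+0.597614  (= +√(5/14))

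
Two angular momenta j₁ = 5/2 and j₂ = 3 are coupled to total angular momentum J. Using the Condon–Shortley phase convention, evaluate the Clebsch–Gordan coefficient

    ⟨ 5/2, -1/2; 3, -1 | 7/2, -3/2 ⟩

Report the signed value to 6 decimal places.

-0.487950

j₁+j₂−J=2  J+j₁−j₂=3  J−j₁+j₂=4  j₁+j₂+J+1=10
(j₁±m₁, j₂±m₂, J±M) = (2,3,2,4,2,5)
P² = 3072/35
sum k=0..2:
  [0] +1/48 = 1/48
  [1] −1/12 = -1/12
  [2] +1/96 = 1/96
S = -5/96
C² = P²·S² = 5/21 ; C = -0.487950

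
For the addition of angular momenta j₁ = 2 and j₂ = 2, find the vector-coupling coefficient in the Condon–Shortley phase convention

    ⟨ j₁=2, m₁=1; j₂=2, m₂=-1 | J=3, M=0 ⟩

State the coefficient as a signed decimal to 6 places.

j₁+j₂−J=1  J+j₁−j₂=3  J−j₁+j₂=3  j₁+j₂+J+1=8
(j₁±m₁, j₂±m₂, J±M) = (3,1,1,3,3,3)
P² = 81/10
sum k=0..1:
  [0] +1/4 = 1/4
  [1] −1/36 = -1/36
S = 2/9
C² = P²·S² = 2/5 ; C = +0.632456

+0.632456  (= +√(2/5))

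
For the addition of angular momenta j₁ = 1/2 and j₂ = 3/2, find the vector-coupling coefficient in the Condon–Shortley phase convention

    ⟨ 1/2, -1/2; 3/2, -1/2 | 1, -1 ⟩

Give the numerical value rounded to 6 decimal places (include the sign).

√[3·1!0!2!/4! · 0!1!1!2!0!2!] = √(1)
  +(−1)^1/∏(1,0,0,0,0,2)! = -1/2  (running -1/2)
⟨..|..⟩ = √(1)·(-1/2) = -0.500000

-0.500000  (= −√(1/4))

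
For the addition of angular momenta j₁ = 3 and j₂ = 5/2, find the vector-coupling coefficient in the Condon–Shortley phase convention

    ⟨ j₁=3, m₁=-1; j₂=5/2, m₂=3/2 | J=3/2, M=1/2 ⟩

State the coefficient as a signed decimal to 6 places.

√[4·4!2!1!/8! · 2!4!4!1!2!1!] = √(384/35)
  +(−1)^3/∏(3,1,1,1,1,0)! = -1/6  (running -1/6)
  +(−1)^4/∏(4,0,0,0,2,1)! = 1/48  (running -7/48)
⟨..|..⟩ = √(384/35)·(-7/48) = -0.483046

-0.483046  (= −√(7/30))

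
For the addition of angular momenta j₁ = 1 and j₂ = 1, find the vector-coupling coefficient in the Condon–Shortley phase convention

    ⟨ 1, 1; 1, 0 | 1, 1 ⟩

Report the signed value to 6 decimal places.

√[3·1!1!1!/4! · 2!0!1!1!2!0!] = √(1/2)
  +(−1)^0/∏(0,1,0,1,1,0)! = 1  (running 1)
⟨..|..⟩ = √(1/2)·(1) = +0.707107

+√(1/2) = +0.707107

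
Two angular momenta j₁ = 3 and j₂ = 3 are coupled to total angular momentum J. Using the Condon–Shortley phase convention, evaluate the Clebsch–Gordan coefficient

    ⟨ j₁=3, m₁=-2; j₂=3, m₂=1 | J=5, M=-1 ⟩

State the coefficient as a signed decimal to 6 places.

-0.566947

√[11·1!5!5!/12! · 1!5!4!2!4!6!] = √(230400/7)
  +(−1)^0/∏(0,1,5,4,0,1)! = 1/2880  (running 1/2880)
  +(−1)^1/∏(1,0,4,3,1,2)! = -1/288  (running -1/320)
⟨..|..⟩ = √(230400/7)·(-1/320) = -0.566947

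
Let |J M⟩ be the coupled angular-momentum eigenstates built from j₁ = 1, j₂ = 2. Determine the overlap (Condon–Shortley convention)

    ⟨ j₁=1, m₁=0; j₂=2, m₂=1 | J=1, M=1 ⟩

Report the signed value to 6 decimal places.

-0.547723  (= −√(3/10))

√[3·2!0!2!/5! · 1!1!3!1!2!0!] = √(6/5)
  +(−1)^1/∏(1,1,0,2,0,0)! = -1/2  (running -1/2)
⟨..|..⟩ = √(6/5)·(-1/2) = -0.547723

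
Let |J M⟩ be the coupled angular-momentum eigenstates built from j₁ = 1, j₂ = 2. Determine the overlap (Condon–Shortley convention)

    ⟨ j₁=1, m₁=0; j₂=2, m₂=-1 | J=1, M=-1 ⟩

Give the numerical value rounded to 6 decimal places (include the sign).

−√(3/10) = -0.547723

√[3·2!0!2!/5! · 1!1!1!3!0!2!] = √(6/5)
  +(−1)^1/∏(1,1,0,0,0,2)! = -1/2  (running -1/2)
⟨..|..⟩ = √(6/5)·(-1/2) = -0.547723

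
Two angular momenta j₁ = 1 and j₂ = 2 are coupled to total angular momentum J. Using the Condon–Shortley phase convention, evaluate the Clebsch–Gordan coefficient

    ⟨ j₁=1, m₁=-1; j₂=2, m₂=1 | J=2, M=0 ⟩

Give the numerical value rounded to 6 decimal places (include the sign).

−√(1/2) ≈ -0.707107

j₁+j₂−J=1  J+j₁−j₂=1  J−j₁+j₂=3  j₁+j₂+J+1=6
(j₁±m₁, j₂±m₂, J±M) = (0,2,3,1,2,2)
P² = 2
sum k=1..1:
  [1] −1/2 = -1/2
S = -1/2
C² = P²·S² = 1/2 ; C = -0.707107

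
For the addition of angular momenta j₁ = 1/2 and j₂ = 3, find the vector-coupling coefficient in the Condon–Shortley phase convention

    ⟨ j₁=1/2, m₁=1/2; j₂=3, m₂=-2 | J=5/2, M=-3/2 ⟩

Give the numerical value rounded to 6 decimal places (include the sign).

j₁+j₂−J=1  J+j₁−j₂=0  J−j₁+j₂=5  j₁+j₂+J+1=7
(j₁±m₁, j₂±m₂, J±M) = (1,0,1,5,1,4)
P² = 2880/7
sum k=0..0:
  [0] +1/24 = 1/24
S = 1/24
C² = P²·S² = 5/7 ; C = +0.845154

+√(5/7) = +0.845154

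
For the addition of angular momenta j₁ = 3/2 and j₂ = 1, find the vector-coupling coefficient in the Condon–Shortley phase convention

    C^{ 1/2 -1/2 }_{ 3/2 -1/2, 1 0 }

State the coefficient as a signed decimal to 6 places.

triangle: 2!·1!·0!/4! = 2/24
(j±m)!: 1!·2!·1!·1!·0!·1! = 2
prefactor² = (2J+1)·Δ·N² = 1/3
  k=1: −1/(1!·1!·1!·0!·0!·0!) = -1
Σ = -1  ⇒  CG² = 1/3·(-1)² = 1/3
CG = −√(1/3) = -0.577350

-0.577350  (= −√(1/3))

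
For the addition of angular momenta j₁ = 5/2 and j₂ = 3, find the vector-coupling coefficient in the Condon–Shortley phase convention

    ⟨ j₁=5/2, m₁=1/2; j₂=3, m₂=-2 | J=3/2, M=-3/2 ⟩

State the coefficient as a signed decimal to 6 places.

j₁+j₂−J=4  J+j₁−j₂=1  J−j₁+j₂=2  j₁+j₂+J+1=8
(j₁±m₁, j₂±m₂, J±M) = (3,2,1,5,0,3)
P² = 288/7
sum k=1..1:
  [1] −1/12 = -1/12
S = -1/12
C² = P²·S² = 2/7 ; C = -0.534522

-0.534522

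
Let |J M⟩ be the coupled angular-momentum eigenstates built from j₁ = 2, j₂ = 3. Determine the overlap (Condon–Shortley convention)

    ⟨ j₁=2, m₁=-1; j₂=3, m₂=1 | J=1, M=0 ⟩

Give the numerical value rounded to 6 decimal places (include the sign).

-0.478091  (= −√(8/35))

j₁+j₂−J=4  J+j₁−j₂=0  J−j₁+j₂=2  j₁+j₂+J+1=7
(j₁±m₁, j₂±m₂, J±M) = (1,3,4,2,1,1)
P² = 288/35
sum k=3..3:
  [3] −1/6 = -1/6
S = -1/6
C² = P²·S² = 8/35 ; C = -0.478091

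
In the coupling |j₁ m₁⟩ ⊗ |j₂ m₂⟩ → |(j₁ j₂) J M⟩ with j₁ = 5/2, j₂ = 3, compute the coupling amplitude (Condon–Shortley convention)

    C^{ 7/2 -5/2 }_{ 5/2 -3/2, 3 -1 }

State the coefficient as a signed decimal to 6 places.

√[8·2!3!4!/10! · 1!4!2!4!1!6!] = √(18432/35)
  +(−1)^1/∏(1,1,3,1,0,3)! = -1/36  (running -1/36)
  +(−1)^2/∏(2,0,2,0,1,4)! = 1/96  (running -5/288)
⟨..|..⟩ = √(18432/35)·(-5/288) = -0.398410

-0.398410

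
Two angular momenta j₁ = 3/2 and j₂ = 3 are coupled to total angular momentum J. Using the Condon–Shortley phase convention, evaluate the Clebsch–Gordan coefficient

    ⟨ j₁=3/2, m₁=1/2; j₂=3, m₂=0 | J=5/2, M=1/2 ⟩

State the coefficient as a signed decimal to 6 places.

√[6·2!1!4!/8! · 2!1!3!3!3!2!] = √(216/35)
  +(−1)^0/∏(0,2,1,3,0,1)! = 1/12  (running 1/12)
  +(−1)^1/∏(1,1,0,2,1,2)! = -1/4  (running -1/6)
⟨..|..⟩ = √(216/35)·(-1/6) = -0.414039

-0.414039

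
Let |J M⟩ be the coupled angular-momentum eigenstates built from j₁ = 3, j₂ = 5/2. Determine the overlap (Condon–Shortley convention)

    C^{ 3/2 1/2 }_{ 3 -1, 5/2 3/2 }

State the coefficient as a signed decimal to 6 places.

-0.483046

triangle: 4!×2!×1!/8! = 48/40320
(j±m)!: 2!×4!×4!×1!×2!×1! = 2304
prefactor² = (2J+1)×Δ×N² = 384/35
  k=3: −1/(3!×1!×1!×1!×1!×0!) = -1/6
  k=4: +1/(4!×0!×0!×0!×2!×1!) = 1/48
Σ = -7/48  ⇒  CG² = 384/35×(-7/48)² = 7/30
CG = −√(7/30) = -0.483046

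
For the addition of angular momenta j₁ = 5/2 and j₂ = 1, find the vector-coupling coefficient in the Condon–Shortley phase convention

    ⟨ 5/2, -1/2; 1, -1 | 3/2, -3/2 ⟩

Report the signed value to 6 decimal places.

j₁+j₂−J=2  J+j₁−j₂=3  J−j₁+j₂=0  j₁+j₂+J+1=6
(j₁±m₁, j₂±m₂, J±M) = (2,3,0,2,0,3)
P² = 48/5
sum k=0..0:
  [0] +1/12 = 1/12
S = 1/12
C² = P²·S² = 1/15 ; C = +0.258199

+0.258199  (= +√(1/15))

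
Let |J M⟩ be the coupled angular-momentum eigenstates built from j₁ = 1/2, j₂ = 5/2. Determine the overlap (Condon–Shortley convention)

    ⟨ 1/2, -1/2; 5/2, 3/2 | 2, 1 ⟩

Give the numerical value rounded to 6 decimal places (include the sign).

-0.816497  (= −√(2/3))

j₁+j₂−J=1  J+j₁−j₂=0  J−j₁+j₂=4  j₁+j₂+J+1=6
(j₁±m₁, j₂±m₂, J±M) = (0,1,4,1,3,1)
P² = 24
sum k=1..1:
  [1] −1/6 = -1/6
S = -1/6
C² = P²·S² = 2/3 ; C = -0.816497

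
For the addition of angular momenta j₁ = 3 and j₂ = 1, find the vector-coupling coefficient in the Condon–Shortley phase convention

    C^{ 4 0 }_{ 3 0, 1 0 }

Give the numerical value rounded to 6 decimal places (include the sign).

+0.755929

triangle: 0!×6!×2!/9! = 1440/362880
(j±m)!: 3!×3!×1!×1!×4!×4! = 20736
prefactor² = (2J+1)×Δ×N² = 5184/7
  k=0: +1/(0!×0!×3!×1!×3!×1!) = 1/36
Σ = 1/36  ⇒  CG² = 5184/7×1/36² = 4/7
CG = +√(4/7) = +0.755929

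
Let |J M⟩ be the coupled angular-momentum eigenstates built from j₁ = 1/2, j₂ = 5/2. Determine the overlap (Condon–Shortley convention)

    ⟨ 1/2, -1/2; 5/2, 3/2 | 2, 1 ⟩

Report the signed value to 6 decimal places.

√[5·1!0!4!/6! · 0!1!4!1!3!1!] = √(24)
  +(−1)^1/∏(1,0,0,3,0,1)! = -1/6  (running -1/6)
⟨..|..⟩ = √(24)·(-1/6) = -0.816497

−√(2/3) ≈ -0.816497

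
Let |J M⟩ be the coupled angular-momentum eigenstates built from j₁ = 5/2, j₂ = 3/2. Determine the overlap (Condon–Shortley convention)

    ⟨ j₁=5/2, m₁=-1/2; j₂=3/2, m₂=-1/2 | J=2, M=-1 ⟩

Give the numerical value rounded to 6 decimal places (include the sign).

triangle: 2!·3!·1!/7! = 12/5040
(j±m)!: 2!·3!·1!·2!·1!·3! = 144
prefactor² = (2J+1)·Δ·N² = 12/7
  k=0: +1/(0!·2!·3!·1!·0!·0!) = 1/12
  k=1: −1/(1!·1!·2!·0!·1!·1!) = -1/2
Σ = -5/12  ⇒  CG² = 12/7·(-5/12)² = 25/84
CG = −√(25/84) = -0.545545

-0.545545  (= −√(25/84))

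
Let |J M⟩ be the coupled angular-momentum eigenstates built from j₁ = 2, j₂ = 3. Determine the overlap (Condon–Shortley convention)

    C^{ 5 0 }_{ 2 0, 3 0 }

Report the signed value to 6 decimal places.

j₁+j₂−J=0  J+j₁−j₂=4  J−j₁+j₂=6  j₁+j₂+J+1=11
(j₁±m₁, j₂±m₂, J±M) = (2,2,3,3,5,5)
P² = 69120/7
sum k=0..0:
  [0] +1/144 = 1/144
S = 1/144
C² = P²·S² = 10/21 ; C = +0.690066

+√(10/21) ≈ +0.690066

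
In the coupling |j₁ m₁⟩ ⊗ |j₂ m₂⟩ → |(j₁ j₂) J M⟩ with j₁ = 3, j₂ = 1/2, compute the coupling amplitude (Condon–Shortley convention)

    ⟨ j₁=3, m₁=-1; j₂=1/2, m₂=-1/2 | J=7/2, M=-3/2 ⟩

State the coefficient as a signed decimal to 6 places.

+0.845154

triangle: 0!*6!*1!/8! = 720/40320
(j±m)!: 2!*4!*0!*1!*2!*5! = 11520
prefactor² = (2J+1)*Δ*N² = 11520/7
  k=0: +1/(0!*0!*4!*0!*2!*1!) = 1/48
Σ = 1/48  ⇒  CG² = 11520/7*1/48² = 5/7
CG = +√(5/7) = +0.845154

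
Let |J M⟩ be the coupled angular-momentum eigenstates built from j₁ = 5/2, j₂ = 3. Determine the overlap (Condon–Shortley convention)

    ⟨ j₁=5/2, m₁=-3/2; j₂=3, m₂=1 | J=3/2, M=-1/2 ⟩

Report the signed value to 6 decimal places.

j₁+j₂−J=4  J+j₁−j₂=1  J−j₁+j₂=2  j₁+j₂+J+1=8
(j₁±m₁, j₂±m₂, J±M) = (1,4,4,2,1,2)
P² = 384/35
sum k=3..4:
  [3] −1/6 = -1/6
  [4] +1/48 = 1/48
S = -7/48
C² = P²·S² = 7/30 ; C = -0.483046

-0.483046  (= −√(7/30))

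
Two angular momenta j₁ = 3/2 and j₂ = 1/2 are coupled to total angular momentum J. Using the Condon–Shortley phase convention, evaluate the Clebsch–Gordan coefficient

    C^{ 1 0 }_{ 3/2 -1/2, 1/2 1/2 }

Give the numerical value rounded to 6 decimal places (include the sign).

triangle: 1!×2!×0!/4! = 2/24
(j±m)!: 1!×2!×1!×0!×1!×1! = 2
prefactor² = (2J+1)×Δ×N² = 1/2
  k=1: −1/(1!×0!×1!×0!×1!×0!) = -1
Σ = -1  ⇒  CG² = 1/2×(-1)² = 1/2
CG = −√(1/2) = -0.707107

−√(1/2) ≈ -0.707107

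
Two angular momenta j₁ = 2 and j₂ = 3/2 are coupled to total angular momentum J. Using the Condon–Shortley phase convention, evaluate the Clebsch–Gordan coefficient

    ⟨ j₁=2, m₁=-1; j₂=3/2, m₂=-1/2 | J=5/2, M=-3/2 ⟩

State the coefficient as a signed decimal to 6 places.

triangle: 1!*3!*2!/7! = 12/5040
(j±m)!: 1!*3!*1!*2!*1!*4! = 288
prefactor² = (2J+1)*Δ*N² = 144/35
  k=0: +1/(0!*1!*3!*1!*0!*1!) = 1/6
  k=1: −1/(1!*0!*2!*0!*1!*2!) = -1/4
Σ = -1/12  ⇒  CG² = 144/35*(-1/12)² = 1/35
CG = −√(1/35) = -0.169031

−√(1/35) = -0.169031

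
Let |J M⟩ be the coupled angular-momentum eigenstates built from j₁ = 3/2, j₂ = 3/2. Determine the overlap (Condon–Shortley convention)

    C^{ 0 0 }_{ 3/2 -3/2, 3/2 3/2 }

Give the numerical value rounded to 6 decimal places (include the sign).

−√(1/4) ≈ -0.500000

√[1·3!0!0!/4! · 0!3!3!0!0!0!] = √(9)
  +(−1)^3/∏(3,0,0,0,0,0)! = -1/6  (running -1/6)
⟨..|..⟩ = √(9)·(-1/6) = -0.500000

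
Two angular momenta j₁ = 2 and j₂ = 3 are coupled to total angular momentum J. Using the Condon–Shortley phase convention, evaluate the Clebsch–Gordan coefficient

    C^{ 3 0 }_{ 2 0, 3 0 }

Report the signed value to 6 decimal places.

-0.516398

√[7·2!2!4!/9! · 2!2!3!3!3!3!] = √(48/5)
  +(−1)^0/∏(0,2,2,3,0,1)! = 1/24  (running 1/24)
  +(−1)^1/∏(1,1,1,2,1,2)! = -1/4  (running -5/24)
  +(−1)^2/∏(2,0,0,1,2,3)! = 1/24  (running -1/6)
⟨..|..⟩ = √(48/5)·(-1/6) = -0.516398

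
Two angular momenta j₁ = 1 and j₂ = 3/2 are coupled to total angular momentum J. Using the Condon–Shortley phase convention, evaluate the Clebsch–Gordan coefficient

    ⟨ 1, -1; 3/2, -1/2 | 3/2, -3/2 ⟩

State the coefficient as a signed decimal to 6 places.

√[4·1!1!2!/5! · 0!2!1!2!0!3!] = √(8/5)
  +(−1)^1/∏(1,0,1,0,0,2)! = -1/2  (running -1/2)
⟨..|..⟩ = √(8/5)·(-1/2) = -0.632456

-0.632456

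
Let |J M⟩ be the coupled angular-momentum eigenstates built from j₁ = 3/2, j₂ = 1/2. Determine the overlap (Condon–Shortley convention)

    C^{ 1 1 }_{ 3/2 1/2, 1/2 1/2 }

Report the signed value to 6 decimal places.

√[3·1!2!0!/4! · 2!1!1!0!2!0!] = √(1)
  +(−1)^1/∏(1,0,0,0,2,0)! = -1/2  (running -1/2)
⟨..|..⟩ = √(1)·(-1/2) = -0.500000

−√(1/4) ≈ -0.500000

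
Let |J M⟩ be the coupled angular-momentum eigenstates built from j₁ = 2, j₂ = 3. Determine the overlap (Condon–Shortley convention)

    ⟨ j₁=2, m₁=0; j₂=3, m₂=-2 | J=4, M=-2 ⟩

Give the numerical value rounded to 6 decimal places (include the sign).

+0.585540

√[9·1!3!5!/10! · 2!2!1!5!2!6!] = √(8640/7)
  +(−1)^0/∏(0,1,2,1,1,4)! = 1/48  (running 1/48)
  +(−1)^1/∏(1,0,1,0,2,5)! = -1/240  (running 1/60)
⟨..|..⟩ = √(8640/7)·(1/60) = +0.585540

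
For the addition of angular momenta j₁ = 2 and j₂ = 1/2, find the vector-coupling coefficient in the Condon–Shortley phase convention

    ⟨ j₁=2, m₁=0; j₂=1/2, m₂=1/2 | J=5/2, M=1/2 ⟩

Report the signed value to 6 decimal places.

triangle: 0!×4!×1!/6! = 24/720
(j±m)!: 2!×2!×1!×0!×3!×2! = 48
prefactor² = (2J+1)×Δ×N² = 48/5
  k=0: +1/(0!×0!×2!×1!×2!×0!) = 1/4
Σ = 1/4  ⇒  CG² = 48/5×1/4² = 3/5
CG = +√(3/5) = +0.774597

+√(3/5) ≈ +0.774597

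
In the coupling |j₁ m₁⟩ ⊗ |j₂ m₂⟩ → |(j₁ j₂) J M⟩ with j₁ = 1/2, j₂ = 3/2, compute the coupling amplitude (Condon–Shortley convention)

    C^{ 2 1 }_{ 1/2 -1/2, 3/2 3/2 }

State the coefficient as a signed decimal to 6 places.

+0.500000  (= +√(1/4))

j₁+j₂−J=0  J+j₁−j₂=1  J−j₁+j₂=3  j₁+j₂+J+1=5
(j₁±m₁, j₂±m₂, J±M) = (0,1,3,0,3,1)
P² = 9
sum k=0..0:
  [0] +1/6 = 1/6
S = 1/6
C² = P²·S² = 1/4 ; C = +0.500000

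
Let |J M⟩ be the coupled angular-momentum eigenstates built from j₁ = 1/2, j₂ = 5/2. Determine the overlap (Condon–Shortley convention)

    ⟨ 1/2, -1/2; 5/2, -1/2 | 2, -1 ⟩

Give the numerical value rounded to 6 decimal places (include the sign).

−√(1/3) ≈ -0.577350

triangle: 1!*0!*4!/6! = 24/720
(j±m)!: 0!*1!*2!*3!*1!*3! = 72
prefactor² = (2J+1)*Δ*N² = 12
  k=1: −1/(1!*0!*0!*1!*0!*3!) = -1/6
Σ = -1/6  ⇒  CG² = 12*(-1/6)² = 1/3
CG = −√(1/3) = -0.577350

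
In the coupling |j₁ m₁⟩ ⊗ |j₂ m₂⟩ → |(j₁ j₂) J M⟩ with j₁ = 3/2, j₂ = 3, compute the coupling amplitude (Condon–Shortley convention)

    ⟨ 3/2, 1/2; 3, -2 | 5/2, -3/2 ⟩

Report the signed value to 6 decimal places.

√[6·2!1!4!/8! · 2!1!1!5!1!4!] = √(288/7)
  +(−1)^0/∏(0,2,1,1,0,3)! = 1/12  (running 1/12)
  +(−1)^1/∏(1,1,0,0,1,4)! = -1/24  (running 1/24)
⟨..|..⟩ = √(288/7)·(1/24) = +0.267261

+0.267261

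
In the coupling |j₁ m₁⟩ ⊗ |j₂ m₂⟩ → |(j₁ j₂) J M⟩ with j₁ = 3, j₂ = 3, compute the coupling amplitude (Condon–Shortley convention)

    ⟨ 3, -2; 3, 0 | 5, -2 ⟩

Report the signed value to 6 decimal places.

triangle: 1!·5!·5!/12! = 14400/479001600
(j±m)!: 1!·5!·3!·3!·3!·7! = 130636800
prefactor² = (2J+1)·Δ·N² = 43200
  k=0: +1/(0!·1!·5!·3!·0!·2!) = 1/1440
  k=1: −1/(1!·0!·4!·2!·1!·3!) = -1/288
Σ = -1/360  ⇒  CG² = 43200·(-1/360)² = 1/3
CG = −√(1/3) = -0.577350

-0.577350  (= −√(1/3))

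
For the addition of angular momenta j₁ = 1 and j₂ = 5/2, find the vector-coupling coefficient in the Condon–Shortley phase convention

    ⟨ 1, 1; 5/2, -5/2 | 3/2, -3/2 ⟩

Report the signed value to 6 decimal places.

+√(2/3) = +0.816497

j₁+j₂−J=2  J+j₁−j₂=0  J−j₁+j₂=3  j₁+j₂+J+1=6
(j₁±m₁, j₂±m₂, J±M) = (2,0,0,5,0,3)
P² = 96
sum k=0..0:
  [0] +1/12 = 1/12
S = 1/12
C² = P²·S² = 2/3 ; C = +0.816497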